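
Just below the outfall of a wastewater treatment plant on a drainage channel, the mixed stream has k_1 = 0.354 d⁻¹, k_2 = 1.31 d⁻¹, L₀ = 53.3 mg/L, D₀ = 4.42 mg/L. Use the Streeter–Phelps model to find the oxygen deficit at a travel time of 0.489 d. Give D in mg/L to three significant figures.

D ≈ 8.53 mg/L

k_1 L₀/(k_2−k_1) = 0.354×53.3/(1.31−0.354) = 18.87/0.9560 = 19.74 mg/L.
e^(−k_1 t) = e^(−0.354×0.4890) = 0.8410; e^(−k_2 t) = e^(−1.31×0.4890) = 0.5270.
D = 19.74 × (0.8410 − 0.5270) + 4.42 × 0.5270 = 6.199 + 2.329 = 8.528 mg/L.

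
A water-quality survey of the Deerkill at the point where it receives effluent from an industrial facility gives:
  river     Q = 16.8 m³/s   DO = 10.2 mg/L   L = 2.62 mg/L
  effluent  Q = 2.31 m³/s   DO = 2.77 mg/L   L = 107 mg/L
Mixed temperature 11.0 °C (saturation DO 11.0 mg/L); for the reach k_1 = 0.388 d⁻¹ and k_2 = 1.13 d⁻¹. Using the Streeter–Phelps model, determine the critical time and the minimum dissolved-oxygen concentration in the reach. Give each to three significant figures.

t_c ≈ 1.12 d; minimum DO ≈ 7.61 mg/L

Mixed DO = (16.8×10.2 + 2.31×2.77)/(16.8+2.31) = 177.8/19.11 = 9.302 mg/L.
Mixed L₀ = (16.8×2.62 + 2.31×107)/(19.11) = 291.2/19.11 = 15.24 mg/L.
Initial deficit D₀ = C_s − DO₀ = 11.0 − 9.302 = 1.698 mg/L.
t_c = (1/0.7420) ln[(1.13/0.388)(1 − 1.698×0.7420/(0.388×15.24))] = 1.348 × ln(2.292) = 1.118 d.
D_c = (0.388/1.13) × 15.24 × e^(−0.388×1.118) = 0.3434 × 15.24 × 0.6481 = 3.391 mg/L.
Minimum DO = 11.0 − 3.391 = 7.609 mg/L.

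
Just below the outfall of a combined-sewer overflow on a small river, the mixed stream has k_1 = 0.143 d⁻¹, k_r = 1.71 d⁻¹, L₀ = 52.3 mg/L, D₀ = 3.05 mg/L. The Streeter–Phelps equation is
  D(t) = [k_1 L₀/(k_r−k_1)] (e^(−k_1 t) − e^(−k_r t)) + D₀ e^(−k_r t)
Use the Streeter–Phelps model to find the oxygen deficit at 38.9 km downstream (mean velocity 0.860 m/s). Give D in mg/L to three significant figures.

Travel time t = x/v = 38.9 km / (0.860 m/s) = 38900 m / 0.860 m/s = 45230 s = 0.5235 d.
k_1 L₀/(k_r−k_1) = 0.143×52.3/(1.71−0.143) = 7.479/1.567 = 4.773 mg/L.
e^(−k_1 t) = e^(−0.143×0.5235) = 0.9279; e^(−k_r t) = e^(−1.71×0.5235) = 0.4085.
D = 4.773 × (0.9279 − 0.4085) + 3.05 × 0.4085 = 2.479 + 1.246 = 3.725 mg/L.

D ≈ 3.72 mg/L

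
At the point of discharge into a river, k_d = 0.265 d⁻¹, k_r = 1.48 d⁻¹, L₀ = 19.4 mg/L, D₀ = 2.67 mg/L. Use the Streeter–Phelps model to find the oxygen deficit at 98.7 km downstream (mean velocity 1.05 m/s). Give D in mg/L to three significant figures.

Travel time t = x/v = 98.7 km / (1.05 m/s) = 98700 m / 1.05 m/s = 94000 s = 1.088 d.
k_d L₀/(k_r−k_d) = 0.265×19.4/(1.48−0.265) = 5.141/1.215 = 4.231 mg/L.
e^(−k_d t) = e^(−0.265×1.088) = 0.7495; e^(−k_r t) = e^(−1.48×1.088) = 0.1999.
D = 4.231 × (0.7495 − 0.1999) + 2.67 × 0.1999 = 2.326 + 0.5336 = 2.859 mg/L.

D ≈ 2.86 mg/L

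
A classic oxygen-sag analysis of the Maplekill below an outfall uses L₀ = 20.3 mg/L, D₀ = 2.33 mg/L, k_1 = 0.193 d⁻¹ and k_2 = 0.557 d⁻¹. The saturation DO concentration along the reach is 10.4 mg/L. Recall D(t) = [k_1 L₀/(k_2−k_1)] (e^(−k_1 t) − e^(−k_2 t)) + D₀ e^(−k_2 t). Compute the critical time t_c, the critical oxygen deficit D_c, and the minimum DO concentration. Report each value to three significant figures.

At the critical point dD/dt = 0, so k_1 L₀ e^(−k_1 t) = k_2 D. Substituting D(t) from the Streeter–Phelps equation and solving for t gives
t_c = ln[(k_2/k_1)(1 − D₀(k_2−k_1)/(k_1 L₀))] / (k_2−k_1).
Here k_2−k_1 = 0.3640 d⁻¹ and 1 − D₀(k_2−k_1)/(k_1 L₀) = 1 − 2.33×0.3640/(0.193×20.3) = 0.7835, so
t_c = ln(2.886 × 0.7835) / 0.3640 = 0.8159 / 0.3640 = 2.242 d.
L(t_c) = L₀ e^(−k_1 t_c) = 20.3 × 0.6488 = 13.17 mg/L, and at the critical point k_2 D_c = k_1 L, so D_c = (0.193/0.557) × 13.17 = 4.564 mg/L.
Minimum DO = C_s − D_c = 10.4 − 4.564 = 5.836 mg/L.

t_c ≈ 2.24 d; D_c ≈ 4.56 mg/L; min DO ≈ 5.84 mg/L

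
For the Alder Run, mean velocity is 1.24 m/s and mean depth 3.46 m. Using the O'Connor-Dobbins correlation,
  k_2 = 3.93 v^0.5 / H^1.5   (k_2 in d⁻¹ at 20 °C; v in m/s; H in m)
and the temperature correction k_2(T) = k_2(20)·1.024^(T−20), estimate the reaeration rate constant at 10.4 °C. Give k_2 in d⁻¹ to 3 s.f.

k_2(20) = 3.93 × 1.24^0.5 / 3.46^1.5 = 3.93 × 1.114 / 6.436 = 0.6800 d⁻¹.
k_2(10.4) = 0.6800 × 1.024^(10.4−20) = 0.6800 × 0.7964 = 0.5415 d⁻¹.

k_2 ≈ 0.542 d⁻¹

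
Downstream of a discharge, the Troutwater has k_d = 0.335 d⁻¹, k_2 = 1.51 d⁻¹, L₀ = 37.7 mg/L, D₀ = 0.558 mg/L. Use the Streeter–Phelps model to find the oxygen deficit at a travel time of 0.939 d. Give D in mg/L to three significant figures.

D ≈ 5.38 mg/L

k_d L₀/(k_2−k_d) = 0.335×37.7/(1.51−0.335) = 12.63/1.175 = 10.75 mg/L.
e^(−k_d t) = e^(−0.335×0.9390) = 0.7301; e^(−k_2 t) = e^(−1.51×0.9390) = 0.2422.
D = 10.75 × (0.7301 − 0.2422) + 0.558 × 0.2422 = 5.244 + 0.1352 = 5.379 mg/L.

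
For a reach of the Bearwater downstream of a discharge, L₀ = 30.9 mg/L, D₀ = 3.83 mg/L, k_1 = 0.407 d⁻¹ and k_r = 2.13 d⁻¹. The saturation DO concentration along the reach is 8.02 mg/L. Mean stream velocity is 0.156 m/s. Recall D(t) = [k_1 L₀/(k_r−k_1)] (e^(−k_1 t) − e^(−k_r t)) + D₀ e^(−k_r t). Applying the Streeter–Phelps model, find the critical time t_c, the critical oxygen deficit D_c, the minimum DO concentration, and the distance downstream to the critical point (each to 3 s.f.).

At the critical point dD/dt = 0, so k_1 L₀ e^(−k_1 t) = k_r D. Substituting D(t) from the Streeter–Phelps equation and solving for t gives
t_c = ln[(k_r/k_1)(1 − D₀(k_r−k_1)/(k_1 L₀))] / (k_r−k_1).
Here k_r−k_1 = 1.723 d⁻¹ and 1 − D₀(k_r−k_1)/(k_1 L₀) = 1 − 3.83×1.723/(0.407×30.9) = 0.4753, so
t_c = ln(5.233 × 0.4753) / 1.723 = 0.9112 / 1.723 = 0.5288 d.
L(t_c) = L₀ e^(−k_1 t_c) = 30.9 × 0.8063 = 24.92 mg/L, and at the critical point k_r D_c = k_1 L, so D_c = (0.407/2.13) × 24.92 = 4.761 mg/L.
Minimum DO = C_s − D_c = 8.02 − 4.761 = 3.259 mg/L.
x_c = v t_c = 0.156 m/s × 0.5288 d × 86400 s/d = 7128 m ≈ 7.13 km.

t_c ≈ 0.529 d; D_c ≈ 4.76 mg/L; min DO ≈ 3.26 mg/L; x_c ≈ 7.13 km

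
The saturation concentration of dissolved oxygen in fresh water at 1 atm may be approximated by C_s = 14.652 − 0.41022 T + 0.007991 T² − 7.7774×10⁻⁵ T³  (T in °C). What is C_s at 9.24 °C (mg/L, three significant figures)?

C_s = 14.652 − 0.41022×9.24 + 0.007991×9.24² − 7.7774×10⁻⁵×9.24³ = 11.48 mg/L.

C_s ≈ 11.5 mg/L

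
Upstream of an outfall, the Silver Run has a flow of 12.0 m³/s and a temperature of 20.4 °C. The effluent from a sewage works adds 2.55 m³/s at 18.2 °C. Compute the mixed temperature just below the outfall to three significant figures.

Flow-weighted mixing: C = (Q_r C_r + Q_w C_w)/(Q_r + Q_w)
= (12.0×20.4 + 2.55×18.2)/(12.0 + 2.55) = 291.2/14.55 = 20.01 °C.

20.0 °C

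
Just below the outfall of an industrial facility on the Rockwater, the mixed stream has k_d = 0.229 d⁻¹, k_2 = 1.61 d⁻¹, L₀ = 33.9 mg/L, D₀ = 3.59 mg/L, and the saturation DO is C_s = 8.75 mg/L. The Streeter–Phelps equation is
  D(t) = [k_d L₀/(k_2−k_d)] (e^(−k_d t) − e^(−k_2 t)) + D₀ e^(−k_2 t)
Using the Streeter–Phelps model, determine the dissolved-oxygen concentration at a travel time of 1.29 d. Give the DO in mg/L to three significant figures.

DO ≈ 4.82 mg/L

k_d L₀/(k_2−k_d) = 0.229×33.9/(1.61−0.229) = 7.763/1.381 = 5.621 mg/L.
e^(−k_d t) = e^(−0.229×1.290) = 0.7442; e^(−k_2 t) = e^(−1.61×1.290) = 0.1253.
D = 5.621 × (0.7442 − 0.1253) + 3.59 × 0.1253 = 3.479 + 0.4499 = 3.929 mg/L.
DO = C_s − D = 8.75 − 3.929 = 4.821 mg/L.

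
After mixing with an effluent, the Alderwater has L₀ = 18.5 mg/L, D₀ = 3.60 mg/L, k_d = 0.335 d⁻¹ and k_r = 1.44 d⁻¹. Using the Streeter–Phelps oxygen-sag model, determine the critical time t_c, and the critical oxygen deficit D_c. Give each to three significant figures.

At the critical point dD/dt = 0, so k_d L₀ e^(−k_d t) = k_r D. Substituting D(t) from the Streeter–Phelps equation and solving for t gives
t_c = ln[(k_r/k_d)(1 − D₀(k_r−k_d)/(k_d L₀))] / (k_r−k_d).
Here k_r−k_d = 1.105 d⁻¹ and 1 − D₀(k_r−k_d)/(k_d L₀) = 1 − 3.60×1.105/(0.335×18.5) = 0.3581, so
t_c = ln(4.299 × 0.3581) / 1.105 = 0.4314 / 1.105 = 0.3904 d.
L(t_c) = L₀ e^(−k_d t_c) = 18.5 × 0.8774 = 16.23 mg/L, and at the critical point k_r D_c = k_d L, so D_c = (0.335/1.44) × 16.23 = 3.776 mg/L.

t_c ≈ 0.390 d; D_c ≈ 3.78 mg/L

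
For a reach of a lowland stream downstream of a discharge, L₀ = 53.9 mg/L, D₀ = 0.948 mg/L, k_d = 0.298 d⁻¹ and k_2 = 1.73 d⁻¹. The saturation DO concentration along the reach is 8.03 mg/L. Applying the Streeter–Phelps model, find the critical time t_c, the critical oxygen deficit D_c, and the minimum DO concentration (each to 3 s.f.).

With k_2/k_d = 5.805 and 1 − D₀(k_2−k_d)/(k_d L₀) = 0.9155,
t_c = ln(5.805 × 0.9155) / (1.73 − 0.298) = ln(5.315) / 1.432 = 1.670/1.432 = 1.167 d.
D_c = (k_d/k_2) L₀ e^(−k_d t_c) = (0.298/1.73) × 53.9 × e^(−0.298×1.167) = 0.1723 × 53.9 × 0.7064 = 6.558 mg/L.
Minimum DO = C_s − D_c = 8.03 − 6.558 = 1.472 mg/L.

t_c ≈ 1.17 d; D_c ≈ 6.56 mg/L; min DO ≈ 1.47 mg/L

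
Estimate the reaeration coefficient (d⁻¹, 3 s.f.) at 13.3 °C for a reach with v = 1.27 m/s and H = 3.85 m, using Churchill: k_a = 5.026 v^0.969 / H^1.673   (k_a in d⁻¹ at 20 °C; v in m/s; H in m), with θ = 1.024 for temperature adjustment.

k_a ≈ 0.567 d⁻¹

k_a(20) = 5.026 × 1.27^0.969 / 3.85^1.673 = 5.026 × 1.261 / 9.538 = 0.6643 d⁻¹.
k_a(13.3) = 0.6643 × 1.024^(13.3−20) = 0.6643 × 0.8531 = 0.5667 d⁻¹.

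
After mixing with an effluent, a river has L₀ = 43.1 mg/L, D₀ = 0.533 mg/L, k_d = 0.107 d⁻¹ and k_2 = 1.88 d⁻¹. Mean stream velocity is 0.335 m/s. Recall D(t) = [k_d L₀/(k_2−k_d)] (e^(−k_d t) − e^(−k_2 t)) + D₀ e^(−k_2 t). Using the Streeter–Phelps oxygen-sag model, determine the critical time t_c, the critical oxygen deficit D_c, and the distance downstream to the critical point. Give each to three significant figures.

t_c ≈ 1.49 d; D_c ≈ 2.09 mg/L; x_c ≈ 43.0 km

t_c = [1/(k_2−k_d)] ln[(k_2/k_d)(1 − D₀(k_2−k_d)/(k_d L₀))]
= [1/(1.88−0.107)] ln[(1.88/0.107)(1 − 0.533×1.773/(0.107×43.1))]
= (1/1.773) ln[17.57 × 0.7951] = 0.5640 × ln(13.97) = 0.5640 × 2.637 = 1.487 d.
D_c = (k_d/k_2) L₀ e^(−k_d t_c) = (0.107/1.88) × 43.1 × e^(−0.107×1.487) = 0.05691 × 43.1 × 0.8529 = 2.092 mg/L.
x_c = v t_c = 0.335 m/s × 1.487 d × 86400 s/d = 43050 m ≈ 43.0 km.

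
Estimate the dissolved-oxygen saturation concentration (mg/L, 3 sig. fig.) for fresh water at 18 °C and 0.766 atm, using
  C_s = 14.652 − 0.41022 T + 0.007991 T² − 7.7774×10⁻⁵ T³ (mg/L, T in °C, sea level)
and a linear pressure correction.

At sea level: C_s = 14.652 − 0.41022×18 + 0.007991×18² − 7.7774×10⁻⁵×18³ = 9.404 mg/L.
Pressure correction: C_s' = 9.404 × 0.766 = 7.203 mg/L.

C_s ≈ 7.20 mg/L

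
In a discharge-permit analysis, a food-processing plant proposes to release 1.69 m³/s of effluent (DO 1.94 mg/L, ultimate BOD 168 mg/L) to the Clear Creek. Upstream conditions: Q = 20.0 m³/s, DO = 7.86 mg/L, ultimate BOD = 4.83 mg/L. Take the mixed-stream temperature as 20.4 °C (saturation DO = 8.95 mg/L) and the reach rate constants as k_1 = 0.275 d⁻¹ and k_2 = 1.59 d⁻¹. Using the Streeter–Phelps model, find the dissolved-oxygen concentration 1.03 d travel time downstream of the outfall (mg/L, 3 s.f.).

Mixed DO = (20.0×7.86 + 1.69×1.94)/(20.0+1.69) = 160.5/21.69 = 7.399 mg/L.
Mixed L₀ = (20.0×4.83 + 1.69×168)/(21.69) = 380.5/21.69 = 17.54 mg/L.
Initial deficit D₀ = C_s − DO₀ = 8.95 − 7.399 = 1.551 mg/L.
D(1.03) = [0.275×17.54/(1.59−0.275)](e^(−0.275×1.03) − e^(−1.59×1.03)) + 1.551 e^(−1.59×1.03)
= 3.669 × (0.7533 − 0.1944) + 1.551 × 0.1944 = 2.352 mg/L.
DO = 8.95 − 2.352 = 6.598 mg/L.

DO ≈ 6.60 mg/L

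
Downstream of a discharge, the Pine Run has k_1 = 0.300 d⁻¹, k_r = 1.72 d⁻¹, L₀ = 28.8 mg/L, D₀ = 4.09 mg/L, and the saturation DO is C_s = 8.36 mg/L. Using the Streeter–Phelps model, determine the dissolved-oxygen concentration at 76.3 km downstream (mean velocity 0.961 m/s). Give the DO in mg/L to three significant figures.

DO ≈ 4.15 mg/L

Travel time t = x/v = 76.3 km / (0.961 m/s) = 76300 m / 0.961 m/s = 79400 s = 0.9189 d.
k_1 L₀/(k_r−k_1) = 0.300×28.8/(1.72−0.300) = 8.640/1.420 = 6.085 mg/L.
e^(−k_1 t) = e^(−0.300×0.9189) = 0.7591; e^(−k_r t) = e^(−1.72×0.9189) = 0.2059.
D = 6.085 × (0.7591 − 0.2059) + 4.09 × 0.2059 = 3.366 + 0.8420 = 4.208 mg/L.
DO = C_s − D = 8.36 − 4.208 = 4.152 mg/L.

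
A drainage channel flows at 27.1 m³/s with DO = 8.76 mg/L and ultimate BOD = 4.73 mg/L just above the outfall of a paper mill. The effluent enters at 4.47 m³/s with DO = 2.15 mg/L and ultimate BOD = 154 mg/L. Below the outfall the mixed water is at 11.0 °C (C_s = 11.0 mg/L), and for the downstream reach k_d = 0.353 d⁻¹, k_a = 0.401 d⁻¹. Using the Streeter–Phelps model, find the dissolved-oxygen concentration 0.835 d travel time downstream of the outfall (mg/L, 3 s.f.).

Mixed DO = (27.1×8.76 + 4.47×2.15)/(27.1+4.47) = 247.0/31.57 = 7.824 mg/L.
Mixed L₀ = (27.1×4.73 + 4.47×154)/(31.57) = 816.6/31.57 = 25.87 mg/L.
Initial deficit D₀ = C_s − DO₀ = 11.0 − 7.824 = 3.176 mg/L.
D(0.835) = [0.353×25.87/(0.401−0.353)](e^(−0.353×0.835) − e^(−0.401×0.835)) + 3.176 e^(−0.401×0.835)
= 190.2 × (0.7447 − 0.7155) + 3.176 × 0.7155 = 7.838 mg/L.
DO = 11.0 − 7.838 = 3.162 mg/L.

DO ≈ 3.16 mg/L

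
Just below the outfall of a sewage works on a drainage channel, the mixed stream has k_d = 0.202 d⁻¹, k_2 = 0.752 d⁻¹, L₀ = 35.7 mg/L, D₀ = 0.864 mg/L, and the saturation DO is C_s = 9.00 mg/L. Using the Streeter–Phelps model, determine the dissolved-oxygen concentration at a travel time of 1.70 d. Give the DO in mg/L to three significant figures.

DO ≈ 3.11 mg/L

k_d L₀/(k_2−k_d) = 0.202×35.7/(0.752−0.202) = 7.211/0.5500 = 13.11 mg/L.
e^(−k_d t) = e^(−0.202×1.700) = 0.7094; e^(−k_2 t) = e^(−0.752×1.700) = 0.2785.
D = 13.11 × (0.7094 − 0.2785) + 0.864 × 0.2785 = 5.649 + 0.2406 = 5.890 mg/L.
DO = C_s − D = 9.00 − 5.890 = 3.110 mg/L.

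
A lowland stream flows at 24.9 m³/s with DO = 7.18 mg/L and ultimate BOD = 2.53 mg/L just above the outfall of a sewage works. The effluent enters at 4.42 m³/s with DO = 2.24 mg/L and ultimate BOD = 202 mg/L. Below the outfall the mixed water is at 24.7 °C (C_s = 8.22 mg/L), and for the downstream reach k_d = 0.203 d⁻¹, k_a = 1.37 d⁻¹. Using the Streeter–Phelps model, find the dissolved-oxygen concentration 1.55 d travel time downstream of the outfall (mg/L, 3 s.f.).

DO ≈ 4.54 mg/L

Mixed DO = (24.9×7.18 + 4.42×2.24)/(24.9+4.42) = 188.7/29.32 = 6.435 mg/L.
Mixed L₀ = (24.9×2.53 + 4.42×202)/(29.32) = 955.8/29.32 = 32.60 mg/L.
Initial deficit D₀ = C_s − DO₀ = 8.22 − 6.435 = 1.785 mg/L.
D(1.55) = [0.203×32.60/(1.37−0.203)](e^(−0.203×1.55) − e^(−1.37×1.55)) + 1.785 e^(−1.37×1.55)
= 5.671 × (0.7300 − 0.1196) + 1.785 × 0.1196 = 3.675 mg/L.
DO = 8.22 − 3.675 = 4.545 mg/L.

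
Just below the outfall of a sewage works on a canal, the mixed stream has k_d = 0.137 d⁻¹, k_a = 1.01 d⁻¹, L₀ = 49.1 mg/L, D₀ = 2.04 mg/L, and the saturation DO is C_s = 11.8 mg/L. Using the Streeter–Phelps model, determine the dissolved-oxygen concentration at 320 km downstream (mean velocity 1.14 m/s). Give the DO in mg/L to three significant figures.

DO ≈ 7.08 mg/L

Travel time t = x/v = 320 km / (1.14 m/s) = 320000 m / 1.14 m/s = 280700 s = 3.249 d.
k_d L₀/(k_a−k_d) = 0.137×49.1/(1.01−0.137) = 6.727/0.8730 = 7.705 mg/L.
e^(−k_d t) = e^(−0.137×3.249) = 0.6408; e^(−k_a t) = e^(−1.01×3.249) = 0.03758.
D = 7.705 × (0.6408 − 0.03758) + 2.04 × 0.03758 = 4.648 + 0.07666 = 4.724 mg/L.
DO = C_s − D = 11.8 − 4.724 = 7.076 mg/L.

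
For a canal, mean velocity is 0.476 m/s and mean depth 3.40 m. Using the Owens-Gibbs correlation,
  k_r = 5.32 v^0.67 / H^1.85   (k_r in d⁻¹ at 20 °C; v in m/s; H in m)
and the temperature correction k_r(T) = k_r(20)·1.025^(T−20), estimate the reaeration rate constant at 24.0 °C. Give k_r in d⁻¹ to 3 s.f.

k_r(20) = 5.32 × 0.476^0.67 / 3.40^1.85 = 5.32 × 0.6081 / 9.621 = 0.3363 d⁻¹.
k_r(24.0) = 0.3363 × 1.025^(24.0−20) = 0.3363 × 1.104 = 0.3712 d⁻¹.

k_r ≈ 0.371 d⁻¹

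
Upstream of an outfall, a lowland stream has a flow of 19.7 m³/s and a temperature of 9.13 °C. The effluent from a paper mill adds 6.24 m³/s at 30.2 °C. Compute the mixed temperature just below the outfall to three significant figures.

Flow-weighted mixing: C = (Q_r C_r + Q_w C_w)/(Q_r + Q_w)
= (19.7×9.13 + 6.24×30.2)/(19.7 + 6.24) = 368.3/25.94 = 14.20 °C.

14.2 °C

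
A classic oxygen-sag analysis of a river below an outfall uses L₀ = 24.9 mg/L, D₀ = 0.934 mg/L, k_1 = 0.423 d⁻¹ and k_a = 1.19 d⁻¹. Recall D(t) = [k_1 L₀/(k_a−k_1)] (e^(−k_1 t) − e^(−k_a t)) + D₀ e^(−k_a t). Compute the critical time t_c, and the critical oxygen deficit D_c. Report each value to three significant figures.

t_c ≈ 1.26 d; D_c ≈ 5.20 mg/L

t_c = [1/(k_a−k_1)] ln[(k_a/k_1)(1 − D₀(k_a−k_1)/(k_1 L₀))]
= [1/(1.19−0.423)] ln[(1.19/0.423)(1 − 0.934×0.7670/(0.423×24.9))]
= (1/0.7670) ln[2.813 × 0.9320] = 1.304 × ln(2.622) = 1.304 × 0.9639 = 1.257 d.
D_c = (k_1/k_a) L₀ e^(−k_1 t_c) = (0.423/1.19) × 24.9 × e^(−0.423×1.257) = 0.3555 × 24.9 × 0.5877 = 5.201 mg/L.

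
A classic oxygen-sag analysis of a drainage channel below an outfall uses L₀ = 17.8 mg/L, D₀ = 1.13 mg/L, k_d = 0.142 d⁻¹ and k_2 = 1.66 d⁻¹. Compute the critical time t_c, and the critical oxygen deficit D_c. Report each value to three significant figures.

t_c = [1/(k_2−k_d)] ln[(k_2/k_d)(1 − D₀(k_2−k_d)/(k_d L₀))]
= [1/(1.66−0.142)] ln[(1.66/0.142)(1 − 1.13×1.518/(0.142×17.8))]
= (1/1.518) ln[11.69 × 0.3214] = 0.6588 × ln(3.757) = 0.6588 × 1.324 = 0.8719 d.
L(t_c) = L₀ e^(−k_d t_c) = 17.8 × 0.8835 = 15.73 mg/L, and at the critical point k_2 D_c = k_d L, so D_c = (0.142/1.66) × 15.73 = 1.345 mg/L.

t_c ≈ 0.872 d; D_c ≈ 1.35 mg/L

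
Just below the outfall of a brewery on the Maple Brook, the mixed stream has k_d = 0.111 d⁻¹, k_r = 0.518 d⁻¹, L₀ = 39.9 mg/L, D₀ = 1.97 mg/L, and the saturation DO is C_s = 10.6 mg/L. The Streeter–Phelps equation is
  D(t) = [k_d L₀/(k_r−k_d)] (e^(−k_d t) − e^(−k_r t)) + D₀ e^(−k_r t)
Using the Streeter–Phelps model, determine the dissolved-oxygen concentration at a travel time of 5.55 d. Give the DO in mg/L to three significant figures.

DO ≈ 5.23 mg/L

k_d L₀/(k_r−k_d) = 0.111×39.9/(0.518−0.111) = 4.429/0.4070 = 10.88 mg/L.
e^(−k_d t) = e^(−0.111×5.550) = 0.5401; e^(−k_r t) = e^(−0.518×5.550) = 0.05642.
D = 10.88 × (0.5401 − 0.05642) + 1.97 × 0.05642 = 5.263 + 0.1112 = 5.374 mg/L.
DO = C_s − D = 10.6 − 5.374 = 5.226 mg/L.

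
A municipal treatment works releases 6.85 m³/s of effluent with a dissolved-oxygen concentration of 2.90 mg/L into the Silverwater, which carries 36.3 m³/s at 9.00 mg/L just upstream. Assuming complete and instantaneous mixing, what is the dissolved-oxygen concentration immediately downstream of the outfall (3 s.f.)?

8.03 mg/L

Flow-weighted mixing: C = (Q_r C_r + Q_w C_w)/(Q_r + Q_w)
= (36.3×9.00 + 6.85×2.90)/(36.3 + 6.85) = 346.6/43.15 = 8.032 mg/L.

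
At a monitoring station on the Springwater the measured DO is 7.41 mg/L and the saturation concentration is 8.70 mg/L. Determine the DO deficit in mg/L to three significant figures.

D ≈ 1.29 mg/L

D = C_s − C = 8.70 − 7.41 = 1.29 mg/L.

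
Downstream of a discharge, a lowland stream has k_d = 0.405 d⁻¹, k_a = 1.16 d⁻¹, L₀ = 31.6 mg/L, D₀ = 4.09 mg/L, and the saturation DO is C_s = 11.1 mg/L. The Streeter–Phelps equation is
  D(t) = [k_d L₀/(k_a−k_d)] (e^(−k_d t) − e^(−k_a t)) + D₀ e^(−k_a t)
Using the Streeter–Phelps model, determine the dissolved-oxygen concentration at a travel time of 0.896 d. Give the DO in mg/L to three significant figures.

DO ≈ 3.86 mg/L

k_d L₀/(k_a−k_d) = 0.405×31.6/(1.16−0.405) = 12.80/0.7550 = 16.95 mg/L.
e^(−k_d t) = e^(−0.405×0.8960) = 0.6957; e^(−k_a t) = e^(−1.16×0.8960) = 0.3537.
D = 16.95 × (0.6957 − 0.3537) + 4.09 × 0.3537 = 5.797 + 1.447 = 7.244 mg/L.
DO = C_s − D = 11.1 − 7.244 = 3.856 mg/L.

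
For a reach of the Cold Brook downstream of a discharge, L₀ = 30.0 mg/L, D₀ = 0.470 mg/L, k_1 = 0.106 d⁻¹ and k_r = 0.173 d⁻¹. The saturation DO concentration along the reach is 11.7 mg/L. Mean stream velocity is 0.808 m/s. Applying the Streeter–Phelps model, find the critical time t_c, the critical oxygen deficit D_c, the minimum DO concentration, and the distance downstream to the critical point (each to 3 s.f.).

t_c ≈ 7.16 d; D_c ≈ 8.60 mg/L; min DO ≈ 3.10 mg/L; x_c ≈ 500 km

At the critical point dD/dt = 0, so k_1 L₀ e^(−k_1 t) = k_r D. Substituting D(t) from the Streeter–Phelps equation and solving for t gives
t_c = ln[(k_r/k_1)(1 − D₀(k_r−k_1)/(k_1 L₀))] / (k_r−k_1).
Here k_r−k_1 = 0.06700 d⁻¹ and 1 − D₀(k_r−k_1)/(k_1 L₀) = 1 − 0.470×0.06700/(0.106×30.0) = 0.9901, so
t_c = ln(1.632 × 0.9901) / 0.06700 = 0.4799 / 0.06700 = 7.163 d.
D_c = (k_1/k_r) L₀ e^(−k_1 t_c) = (0.106/0.173) × 30.0 × e^(−0.106×7.163) = 0.6127 × 30.0 × 0.4680 = 8.603 mg/L.
Minimum DO = C_s − D_c = 11.7 − 8.603 = 3.097 mg/L.
x_c = v t_c = 0.808 m/s × 7.163 d × 86400 s/d = 500000 m ≈ 500 km.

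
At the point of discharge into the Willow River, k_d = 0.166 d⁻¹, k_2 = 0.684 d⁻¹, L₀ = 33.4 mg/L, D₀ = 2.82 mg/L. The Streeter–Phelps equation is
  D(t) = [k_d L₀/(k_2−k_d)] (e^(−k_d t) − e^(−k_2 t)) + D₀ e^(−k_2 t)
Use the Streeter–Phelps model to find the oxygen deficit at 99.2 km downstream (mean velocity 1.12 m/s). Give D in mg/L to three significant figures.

D ≈ 5.12 mg/L

Travel time t = x/v = 99.2 km / (1.12 m/s) = 99200 m / 1.12 m/s = 88570 s = 1.025 d.
k_d L₀/(k_2−k_d) = 0.166×33.4/(0.684−0.166) = 5.544/0.5180 = 10.70 mg/L.
e^(−k_d t) = e^(−0.166×1.025) = 0.8435; e^(−k_2 t) = e^(−0.684×1.025) = 0.4960.
D = 10.70 × (0.8435 − 0.4960) + 2.82 × 0.4960 = 3.720 + 1.399 = 5.118 mg/L.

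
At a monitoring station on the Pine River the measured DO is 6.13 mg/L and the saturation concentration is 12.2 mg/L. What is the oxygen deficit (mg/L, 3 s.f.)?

D ≈ 6.07 mg/L

D = C_s − C = 12.2 − 6.13 = 6.07 mg/L.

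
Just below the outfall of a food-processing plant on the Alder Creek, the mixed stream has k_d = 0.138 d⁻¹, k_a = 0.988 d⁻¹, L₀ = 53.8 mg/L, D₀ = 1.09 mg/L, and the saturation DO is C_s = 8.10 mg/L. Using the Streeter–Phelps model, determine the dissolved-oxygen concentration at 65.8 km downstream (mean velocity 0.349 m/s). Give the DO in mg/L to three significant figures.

DO ≈ 2.52 mg/L

Travel time t = x/v = 65.8 km / (0.349 m/s) = 65800 m / 0.349 m/s = 188500 s = 2.182 d.
k_d L₀/(k_a−k_d) = 0.138×53.8/(0.988−0.138) = 7.424/0.8500 = 8.735 mg/L.
e^(−k_d t) = e^(−0.138×2.182) = 0.7400; e^(−k_a t) = e^(−0.988×2.182) = 0.1158.
D = 8.735 × (0.7400 − 0.1158) + 1.09 × 0.1158 = 5.452 + 0.1262 = 5.578 mg/L.
DO = C_s − D = 8.10 − 5.578 = 2.522 mg/L.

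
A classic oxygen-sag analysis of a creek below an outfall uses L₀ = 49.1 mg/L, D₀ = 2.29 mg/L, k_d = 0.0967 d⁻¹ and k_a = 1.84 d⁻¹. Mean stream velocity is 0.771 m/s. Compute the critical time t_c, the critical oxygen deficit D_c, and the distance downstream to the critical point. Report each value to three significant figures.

With k_a/k_d = 19.03 and 1 − D₀(k_a−k_d)/(k_d L₀) = 0.1592,
t_c = ln(19.03 × 0.1592) / (1.84 − 0.0967) = ln(3.029) / 1.743 = 1.108/1.743 = 0.6357 d.
L(t_c) = L₀ e^(−k_d t_c) = 49.1 × 0.9404 = 46.17 mg/L, and at the critical point k_a D_c = k_d L, so D_c = (0.0967/1.84) × 46.17 = 2.427 mg/L.
x_c = v t_c = 0.771 m/s × 0.6357 d × 86400 s/d = 42350 m ≈ 42.3 km.

t_c ≈ 0.636 d; D_c ≈ 2.43 mg/L; x_c ≈ 42.3 km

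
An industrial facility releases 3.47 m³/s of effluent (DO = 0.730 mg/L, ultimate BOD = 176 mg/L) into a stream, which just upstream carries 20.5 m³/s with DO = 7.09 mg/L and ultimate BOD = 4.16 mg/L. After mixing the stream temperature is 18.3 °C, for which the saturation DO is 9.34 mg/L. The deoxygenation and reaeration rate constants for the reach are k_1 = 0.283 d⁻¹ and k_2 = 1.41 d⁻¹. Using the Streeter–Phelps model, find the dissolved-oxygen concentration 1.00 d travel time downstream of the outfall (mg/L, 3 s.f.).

DO ≈ 4.85 mg/L

Mixed DO = (20.5×7.09 + 3.47×0.730)/(20.5+3.47) = 147.9/23.97 = 6.169 mg/L.
Mixed L₀ = (20.5×4.16 + 3.47×176)/(23.97) = 696.0/23.97 = 29.04 mg/L.
Initial deficit D₀ = C_s − DO₀ = 9.34 − 6.169 = 3.171 mg/L.
D(1.00) = [0.283×29.04/(1.41−0.283)](e^(−0.283×1.00) − e^(−1.41×1.00)) + 3.171 e^(−1.41×1.00)
= 7.291 × (0.7535 − 0.2441) + 3.171 × 0.2441 = 4.488 mg/L.
DO = 9.34 − 4.488 = 4.852 mg/L.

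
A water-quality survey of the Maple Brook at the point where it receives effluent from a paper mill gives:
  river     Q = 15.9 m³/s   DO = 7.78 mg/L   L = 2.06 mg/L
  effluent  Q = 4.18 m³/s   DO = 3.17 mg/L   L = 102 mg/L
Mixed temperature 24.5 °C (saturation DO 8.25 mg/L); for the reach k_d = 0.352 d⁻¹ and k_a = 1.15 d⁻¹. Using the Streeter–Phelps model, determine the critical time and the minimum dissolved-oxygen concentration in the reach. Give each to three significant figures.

Mixed DO = (15.9×7.78 + 4.18×3.17)/(15.9+4.18) = 137.0/20.08 = 6.820 mg/L.
Mixed L₀ = (15.9×2.06 + 4.18×102)/(20.08) = 459.1/20.08 = 22.86 mg/L.
Initial deficit D₀ = C_s − DO₀ = 8.25 − 6.820 = 1.430 mg/L.
t_c = (1/0.7980) ln[(1.15/0.352)(1 − 1.430×0.7980/(0.352×22.86))] = 1.253 × ln(2.804) = 1.292 d.
D_c = (0.352/1.15) × 22.86 × e^(−0.352×1.292) = 0.3061 × 22.86 × 0.6346 = 4.441 mg/L.
Minimum DO = 8.25 − 4.441 = 3.809 mg/L.

t_c ≈ 1.29 d; minimum DO ≈ 3.81 mg/L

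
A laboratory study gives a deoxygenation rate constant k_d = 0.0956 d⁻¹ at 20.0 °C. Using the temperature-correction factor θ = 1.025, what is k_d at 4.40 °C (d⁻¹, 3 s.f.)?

k_d(T₂) = k_d(T₁) · θ^(T₂−T₁) = 0.0956 × 1.025^(4.40−20.0)
= 0.0956 × 1.025^-15.6 = 0.0956 × 0.6803 = 0.06504 d⁻¹.

k_d ≈ 0.0650 d⁻¹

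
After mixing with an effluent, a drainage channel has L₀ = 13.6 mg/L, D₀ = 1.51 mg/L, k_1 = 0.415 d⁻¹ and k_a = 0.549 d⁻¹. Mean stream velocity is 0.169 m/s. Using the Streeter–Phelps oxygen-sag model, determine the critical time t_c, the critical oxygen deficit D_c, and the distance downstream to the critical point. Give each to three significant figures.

With k_a/k_1 = 1.323 and 1 − D₀(k_a−k_1)/(k_1 L₀) = 0.9641,
t_c = ln(1.323 × 0.9641) / (0.549 − 0.415) = ln(1.275) / 0.1340 = 0.2433/0.1340 = 1.816 d.
D_c = (k_1/k_a) L₀ e^(−k_1 t_c) = (0.415/0.549) × 13.6 × e^(−0.415×1.816) = 0.7559 × 13.6 × 0.4707 = 4.839 mg/L.
x_c = v t_c = 0.169 m/s × 1.816 d × 86400 s/d = 26510 m ≈ 26.5 km.

t_c ≈ 1.82 d; D_c ≈ 4.84 mg/L; x_c ≈ 26.5 km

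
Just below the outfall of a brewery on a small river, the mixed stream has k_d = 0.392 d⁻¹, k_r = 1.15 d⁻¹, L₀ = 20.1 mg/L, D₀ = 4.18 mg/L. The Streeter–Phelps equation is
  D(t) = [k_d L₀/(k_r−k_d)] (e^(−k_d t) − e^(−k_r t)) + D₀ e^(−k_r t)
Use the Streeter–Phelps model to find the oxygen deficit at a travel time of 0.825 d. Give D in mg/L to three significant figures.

D ≈ 5.12 mg/L

k_d L₀/(k_r−k_d) = 0.392×20.1/(1.15−0.392) = 7.879/0.7580 = 10.39 mg/L.
e^(−k_d t) = e^(−0.392×0.8250) = 0.7237; e^(−k_r t) = e^(−1.15×0.8250) = 0.3872.
D = 10.39 × (0.7237 − 0.3872) + 4.18 × 0.3872 = 3.497 + 1.619 = 5.116 mg/L.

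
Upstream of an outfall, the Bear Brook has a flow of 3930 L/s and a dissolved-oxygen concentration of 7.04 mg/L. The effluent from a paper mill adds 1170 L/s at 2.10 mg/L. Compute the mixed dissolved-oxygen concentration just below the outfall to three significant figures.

5.91 mg/L

Flow-weighted mixing: C = (Q_r C_r + Q_w C_w)/(Q_r + Q_w)
= (3930×7.04 + 1170×2.10)/(3930 + 1170) = 30120/5100 = 5.907 mg/L.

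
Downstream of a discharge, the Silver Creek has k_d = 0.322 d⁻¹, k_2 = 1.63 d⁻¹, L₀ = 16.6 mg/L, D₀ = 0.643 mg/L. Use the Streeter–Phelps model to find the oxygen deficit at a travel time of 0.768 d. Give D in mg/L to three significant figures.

k_d L₀/(k_2−k_d) = 0.322×16.6/(1.63−0.322) = 5.345/1.308 = 4.087 mg/L.
e^(−k_d t) = e^(−0.322×0.7680) = 0.7809; e^(−k_2 t) = e^(−1.63×0.7680) = 0.2860.
D = 4.087 × (0.7809 − 0.2860) + 0.643 × 0.2860 = 2.023 + 0.1839 = 2.206 mg/L.

D ≈ 2.21 mg/L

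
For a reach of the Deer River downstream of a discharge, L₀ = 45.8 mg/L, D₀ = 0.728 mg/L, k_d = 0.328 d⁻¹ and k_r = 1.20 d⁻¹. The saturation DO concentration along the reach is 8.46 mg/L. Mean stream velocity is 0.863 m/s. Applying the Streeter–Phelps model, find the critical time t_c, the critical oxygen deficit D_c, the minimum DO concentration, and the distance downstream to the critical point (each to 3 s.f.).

t_c = [1/(k_r−k_d)] ln[(k_r/k_d)(1 − D₀(k_r−k_d)/(k_d L₀))]
= [1/(1.20−0.328)] ln[(1.20/0.328)(1 − 0.728×0.8720/(0.328×45.8))]
= (1/0.8720) ln[3.659 × 0.9577] = 1.147 × ln(3.504) = 1.147 × 1.254 = 1.438 d.
D_c = (k_d/k_r) L₀ e^(−k_d t_c) = (0.328/1.20) × 45.8 × e^(−0.328×1.438) = 0.2733 × 45.8 × 0.6240 = 7.811 mg/L.
Minimum DO = C_s − D_c = 8.46 − 7.811 = 0.6487 mg/L.
x_c = v t_c = 0.863 m/s × 1.438 d × 86400 s/d = 107200 m ≈ 107 km.

t_c ≈ 1.44 d; D_c ≈ 7.81 mg/L; min DO ≈ 0.649 mg/L; x_c ≈ 107 km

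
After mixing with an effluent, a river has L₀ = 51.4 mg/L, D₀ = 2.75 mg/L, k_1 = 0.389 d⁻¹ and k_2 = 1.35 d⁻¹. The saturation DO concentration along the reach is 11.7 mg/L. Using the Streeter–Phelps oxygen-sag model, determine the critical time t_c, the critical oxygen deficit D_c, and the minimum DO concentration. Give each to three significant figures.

At the critical point dD/dt = 0, so k_1 L₀ e^(−k_1 t) = k_2 D. Substituting D(t) from the Streeter–Phelps equation and solving for t gives
t_c = ln[(k_2/k_1)(1 − D₀(k_2−k_1)/(k_1 L₀))] / (k_2−k_1).
Here k_2−k_1 = 0.9610 d⁻¹ and 1 − D₀(k_2−k_1)/(k_1 L₀) = 1 − 2.75×0.9610/(0.389×51.4) = 0.8678, so
t_c = ln(3.470 × 0.8678) / 0.9610 = 1.103 / 0.9610 = 1.147 d.
D_c = (k_1/k_2) L₀ e^(−k_1 t_c) = (0.389/1.35) × 51.4 × e^(−0.389×1.147) = 0.2881 × 51.4 × 0.6400 = 9.479 mg/L.
Minimum DO = C_s − D_c = 11.7 − 9.479 = 2.221 mg/L.

t_c ≈ 1.15 d; D_c ≈ 9.48 mg/L; min DO ≈ 2.22 mg/L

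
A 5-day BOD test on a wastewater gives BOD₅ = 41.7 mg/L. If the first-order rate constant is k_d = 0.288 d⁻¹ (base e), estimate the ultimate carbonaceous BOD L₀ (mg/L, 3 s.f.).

BOD₅ = L₀(1 − e^(−5k_d)) ⇒ L₀ = BOD₅ / (1 − e^(−5×0.288))
= 41.7 / (1 − 0.2369) = 41.7 / 0.7631 = 54.65 mg/L.

L₀ ≈ 54.6 mg/L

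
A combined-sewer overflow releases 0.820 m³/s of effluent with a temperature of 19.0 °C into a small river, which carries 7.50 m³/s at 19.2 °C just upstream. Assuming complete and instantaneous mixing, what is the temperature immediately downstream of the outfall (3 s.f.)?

19.2 °C

Flow-weighted mixing: C = (Q_r C_r + Q_w C_w)/(Q_r + Q_w)
= (7.50×19.2 + 0.820×19.0)/(7.50 + 0.820) = 159.6/8.320 = 19.18 °C.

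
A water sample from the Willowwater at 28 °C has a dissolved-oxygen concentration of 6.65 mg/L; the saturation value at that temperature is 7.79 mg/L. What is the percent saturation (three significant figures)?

% saturation = C/C_s × 100 = 6.65/7.79 × 100 = 85.4 %.

85.4 % saturation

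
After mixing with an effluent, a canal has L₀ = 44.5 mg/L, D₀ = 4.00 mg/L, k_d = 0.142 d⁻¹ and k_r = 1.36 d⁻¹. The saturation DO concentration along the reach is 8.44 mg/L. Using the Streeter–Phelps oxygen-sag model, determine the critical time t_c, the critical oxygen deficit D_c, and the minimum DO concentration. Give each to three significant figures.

t_c ≈ 0.645 d; D_c ≈ 4.24 mg/L; min DO ≈ 4.20 mg/L

At the critical point dD/dt = 0, so k_d L₀ e^(−k_d t) = k_r D. Substituting D(t) from the Streeter–Phelps equation and solving for t gives
t_c = ln[(k_r/k_d)(1 − D₀(k_r−k_d)/(k_d L₀))] / (k_r−k_d).
Here k_r−k_d = 1.218 d⁻¹ and 1 − D₀(k_r−k_d)/(k_d L₀) = 1 − 4.00×1.218/(0.142×44.5) = 0.2290, so
t_c = ln(9.577 × 0.2290) / 1.218 = 0.7853 / 1.218 = 0.6448 d.
D_c = (k_d/k_r) L₀ e^(−k_d t_c) = (0.142/1.36) × 44.5 × e^(−0.142×0.6448) = 0.1044 × 44.5 × 0.9125 = 4.240 mg/L.
Minimum DO = C_s − D_c = 8.44 − 4.240 = 4.200 mg/L.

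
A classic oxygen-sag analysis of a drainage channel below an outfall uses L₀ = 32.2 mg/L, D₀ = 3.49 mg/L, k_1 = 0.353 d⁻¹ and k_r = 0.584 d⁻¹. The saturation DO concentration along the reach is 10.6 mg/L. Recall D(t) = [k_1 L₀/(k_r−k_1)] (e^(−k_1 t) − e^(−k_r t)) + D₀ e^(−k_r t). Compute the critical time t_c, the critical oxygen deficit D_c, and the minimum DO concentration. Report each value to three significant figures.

With k_r/k_1 = 1.654 and 1 − D₀(k_r−k_1)/(k_1 L₀) = 0.9291,
t_c = ln(1.654 × 0.9291) / (0.584 − 0.353) = ln(1.537) / 0.2310 = 0.4299/0.2310 = 1.861 d.
L(t_c) = L₀ e^(−k_1 t_c) = 32.2 × 0.5185 = 16.69 mg/L, and at the critical point k_r D_c = k_1 L, so D_c = (0.353/0.584) × 16.69 = 10.09 mg/L.
Minimum DO = C_s − D_c = 10.6 − 10.09 = 0.5090 mg/L.

t_c ≈ 1.86 d; D_c ≈ 10.1 mg/L; min DO ≈ 0.509 mg/L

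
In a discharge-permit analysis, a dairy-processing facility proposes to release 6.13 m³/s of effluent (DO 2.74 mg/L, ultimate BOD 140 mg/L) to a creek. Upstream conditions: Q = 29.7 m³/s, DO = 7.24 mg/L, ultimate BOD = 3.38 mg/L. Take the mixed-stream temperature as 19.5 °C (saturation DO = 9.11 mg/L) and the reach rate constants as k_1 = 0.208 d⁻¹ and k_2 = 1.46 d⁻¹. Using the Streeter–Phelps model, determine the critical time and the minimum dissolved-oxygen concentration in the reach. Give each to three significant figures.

t_c ≈ 0.837 d; minimum DO ≈ 5.91 mg/L

Mixed DO = (29.7×7.24 + 6.13×2.74)/(29.7+6.13) = 231.8/35.83 = 6.470 mg/L.
Mixed L₀ = (29.7×3.38 + 6.13×140)/(35.83) = 958.6/35.83 = 26.75 mg/L.
Initial deficit D₀ = C_s − DO₀ = 9.11 − 6.470 = 2.640 mg/L.
t_c = (1/1.252) ln[(1.46/0.208)(1 − 2.640×1.252/(0.208×26.75))] = 0.7987 × ln(2.850) = 0.8366 d.
D_c = (0.208/1.46) × 26.75 × e^(−0.208×0.8366) = 0.1425 × 26.75 × 0.8403 = 3.203 mg/L.
Minimum DO = 9.11 − 3.203 = 5.907 mg/L.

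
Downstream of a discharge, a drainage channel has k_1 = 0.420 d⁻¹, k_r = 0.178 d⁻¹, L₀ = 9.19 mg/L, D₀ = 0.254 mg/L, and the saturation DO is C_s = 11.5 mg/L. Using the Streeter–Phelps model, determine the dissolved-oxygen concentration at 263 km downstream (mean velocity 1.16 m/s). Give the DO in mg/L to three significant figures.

Travel time t = x/v = 263 km / (1.16 m/s) = 263000 m / 1.16 m/s = 226700 s = 2.624 d.
k_1 L₀/(k_r−k_1) = 0.420×9.19/(0.178−0.420) = 3.860/-0.2420 = -15.95 mg/L.
e^(−k_1 t) = e^(−0.420×2.624) = 0.3322; e^(−k_r t) = e^(−0.178×2.624) = 0.6268.
D = -15.95 × (0.3322 − 0.6268) + 0.254 × 0.6268 = 4.700 + 0.1592 = 4.859 mg/L.
DO = C_s − D = 11.5 − 4.859 = 6.641 mg/L.

DO ≈ 6.64 mg/L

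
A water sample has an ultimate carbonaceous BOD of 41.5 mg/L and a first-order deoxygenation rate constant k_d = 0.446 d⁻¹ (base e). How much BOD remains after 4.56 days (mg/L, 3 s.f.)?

L_t = L₀ e^(−k_d t) = 41.5 × e^(−0.446×4.56) = 41.5 × 0.1308 = 5.430 mg/L.

L ≈ 5.43 mg/L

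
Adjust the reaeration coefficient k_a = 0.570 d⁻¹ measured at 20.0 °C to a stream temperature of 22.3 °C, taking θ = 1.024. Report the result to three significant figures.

k_a ≈ 0.602 d⁻¹

k_a(T₂) = k_a(T₁) · θ^(T₂−T₁) = 0.570 × 1.024^(22.3−20.0)
= 0.570 × 1.024^2.30 = 0.570 × 1.056 = 0.6020 d⁻¹.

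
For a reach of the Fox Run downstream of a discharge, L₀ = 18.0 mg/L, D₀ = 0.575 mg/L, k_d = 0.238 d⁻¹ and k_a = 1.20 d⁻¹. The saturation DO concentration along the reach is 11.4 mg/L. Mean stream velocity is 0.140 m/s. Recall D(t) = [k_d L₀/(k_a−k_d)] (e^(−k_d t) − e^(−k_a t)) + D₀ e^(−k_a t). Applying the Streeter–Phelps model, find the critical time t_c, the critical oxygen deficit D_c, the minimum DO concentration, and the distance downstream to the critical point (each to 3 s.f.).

t_c = [1/(k_a−k_d)] ln[(k_a/k_d)(1 − D₀(k_a−k_d)/(k_d L₀))]
= [1/(1.20−0.238)] ln[(1.20/0.238)(1 − 0.575×0.9620/(0.238×18.0))]
= (1/0.9620) ln[5.042 × 0.8709] = 1.040 × ln(4.391) = 1.040 × 1.480 = 1.538 d.
L(t_c) = L₀ e^(−k_d t_c) = 18.0 × 0.6935 = 12.48 mg/L, and at the critical point k_a D_c = k_d L, so D_c = (0.238/1.20) × 12.48 = 2.476 mg/L.
Minimum DO = C_s − D_c = 11.4 − 2.476 = 8.924 mg/L.
x_c = v t_c = 0.140 m/s × 1.538 d × 86400 s/d = 18600 m ≈ 18.6 km.

t_c ≈ 1.54 d; D_c ≈ 2.48 mg/L; min DO ≈ 8.92 mg/L; x_c ≈ 18.6 km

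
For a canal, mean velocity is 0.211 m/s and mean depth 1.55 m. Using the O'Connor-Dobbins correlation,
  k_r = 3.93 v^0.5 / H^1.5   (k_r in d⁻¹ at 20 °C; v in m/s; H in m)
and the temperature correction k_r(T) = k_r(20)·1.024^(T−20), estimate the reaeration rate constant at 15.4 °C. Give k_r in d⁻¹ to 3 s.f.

k_r ≈ 0.839 d⁻¹

k_r(20) = 3.93 × 0.211^0.5 / 1.55^1.5 = 3.93 × 0.4593 / 1.930 = 0.9355 d⁻¹.
k_r(15.4) = 0.9355 × 1.024^(15.4−20) = 0.9355 × 0.8966 = 0.8388 d⁻¹.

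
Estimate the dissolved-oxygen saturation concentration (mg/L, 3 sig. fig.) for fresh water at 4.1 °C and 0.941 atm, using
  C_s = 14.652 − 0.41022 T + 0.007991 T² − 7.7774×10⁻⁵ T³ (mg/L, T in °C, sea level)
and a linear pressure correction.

At sea level: C_s = 14.652 − 0.41022×4.1 + 0.007991×4.1² − 7.7774×10⁻⁵×4.1³ = 13.10 mg/L.
Pressure correction: C_s' = 13.10 × 0.941 = 12.33 mg/L.

C_s ≈ 12.3 mg/L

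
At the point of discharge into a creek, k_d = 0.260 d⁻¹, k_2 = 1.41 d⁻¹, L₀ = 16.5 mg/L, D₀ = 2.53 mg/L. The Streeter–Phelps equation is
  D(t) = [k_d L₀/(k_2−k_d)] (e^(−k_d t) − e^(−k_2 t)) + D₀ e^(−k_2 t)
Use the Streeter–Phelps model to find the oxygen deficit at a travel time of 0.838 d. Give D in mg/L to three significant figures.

D ≈ 2.63 mg/L

k_d L₀/(k_2−k_d) = 0.260×16.5/(1.41−0.260) = 4.290/1.150 = 3.730 mg/L.
e^(−k_d t) = e^(−0.260×0.8380) = 0.8042; e^(−k_2 t) = e^(−1.41×0.8380) = 0.3068.
D = 3.730 × (0.8042 − 0.3068) + 2.53 × 0.3068 = 1.856 + 0.7762 = 2.632 mg/L.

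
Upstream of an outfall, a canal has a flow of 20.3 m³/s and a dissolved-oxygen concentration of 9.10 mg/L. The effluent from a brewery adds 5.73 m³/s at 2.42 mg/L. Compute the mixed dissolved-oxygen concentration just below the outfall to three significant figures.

Flow-weighted mixing: C = (Q_r C_r + Q_w C_w)/(Q_r + Q_w)
= (20.3×9.10 + 5.73×2.42)/(20.3 + 5.73) = 198.6/26.03 = 7.630 mg/L.

7.63 mg/L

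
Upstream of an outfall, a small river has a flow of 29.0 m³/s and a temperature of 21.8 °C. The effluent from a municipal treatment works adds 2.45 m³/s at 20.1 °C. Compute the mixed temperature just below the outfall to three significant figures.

21.7 °C

Flow-weighted mixing: C = (Q_r C_r + Q_w C_w)/(Q_r + Q_w)
= (29.0×21.8 + 2.45×20.1)/(29.0 + 2.45) = 681.4/31.45 = 21.67 °C.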